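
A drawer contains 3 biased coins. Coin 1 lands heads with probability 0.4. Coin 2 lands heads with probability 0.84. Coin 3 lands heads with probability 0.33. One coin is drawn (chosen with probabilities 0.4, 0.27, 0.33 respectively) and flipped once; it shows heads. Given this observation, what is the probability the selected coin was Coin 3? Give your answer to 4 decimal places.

Tabulate prior·likelihood by source: [1] prior 0.4, lik 0.4, product 0.1600; [2] prior 0.27, lik 0.84, product 0.2268; [3] prior 0.33, lik 0.33, product 0.1089.
Normalizing constant = 0.49570; the posterior for Coin 3 is its product over the sum, 0.1089/0.49570 = 0.2197.

Posterior probability ≈ 0.2197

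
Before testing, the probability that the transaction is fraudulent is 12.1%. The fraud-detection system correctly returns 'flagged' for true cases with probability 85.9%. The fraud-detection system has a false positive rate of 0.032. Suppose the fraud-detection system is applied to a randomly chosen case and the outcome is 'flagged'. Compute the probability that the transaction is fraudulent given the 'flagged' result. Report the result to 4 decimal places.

P(H | E) ≈ 0.7870

Let H be the event that the transaction is fraudulent. P(H) = 0.121, so P(¬H) = 0.879. With E the 'flagged' result, P(E|H) = 0.859 and P(E|¬H) = 0.032.
P(E) = 0.859·0.121 + 0.032·0.879 = 0.10394 + 0.028128 = 0.13207.
By Bayes' theorem, P(H|E) = 0.10394 / 0.13207 = 0.7870.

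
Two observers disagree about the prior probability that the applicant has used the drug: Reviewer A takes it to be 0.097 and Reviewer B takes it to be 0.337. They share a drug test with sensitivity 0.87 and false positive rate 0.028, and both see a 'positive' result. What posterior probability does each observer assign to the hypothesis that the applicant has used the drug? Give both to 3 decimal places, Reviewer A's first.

The likelihood ratio for a 'positive' result is 0.87/0.028 = 31.071.
Reviewer A: prior odds 0.097/0.903 = 0.10742; posterior odds 3.3377; posterior probability 0.769.
Reviewer B: prior odds 0.337/0.663 = 0.50830; posterior odds 15.793; posterior probability 0.940.

Reviewer A: 0.769; Reviewer B: 0.940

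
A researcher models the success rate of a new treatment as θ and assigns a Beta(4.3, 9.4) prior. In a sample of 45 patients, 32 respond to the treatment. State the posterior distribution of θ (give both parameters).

Posterior: Beta(36.3, 22.4)

Observing 32 successes and 13 failures updates Beta(4.3, 9.4) by adding the success and failure counts to the two shape parameters: α = 4.3+32 = 36.3, β = 9.4+13 = 22.4.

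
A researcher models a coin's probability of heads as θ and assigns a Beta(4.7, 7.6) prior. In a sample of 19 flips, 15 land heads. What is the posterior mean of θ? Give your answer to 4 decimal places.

Posterior mean ≈ 0.6294

The binomial likelihood is conjugate to the Beta prior: with 15 successes and 4 failures, the posterior is Beta(4.7+15, 7.6+4) = Beta(19.7, 11.6).
E[θ | data] = 19.7/(19.7+11.6) = 0.6294.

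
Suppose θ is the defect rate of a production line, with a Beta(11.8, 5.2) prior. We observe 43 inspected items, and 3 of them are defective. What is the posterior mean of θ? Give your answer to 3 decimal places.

The binomial likelihood is conjugate to the Beta prior: with 3 successes and 40 failures, the posterior is Beta(11.8+3, 5.2+40) = Beta(14.8, 45.2).
Posterior mean = α/(α+β) = 14.8/60 = 0.247.

Posterior mean ≈ 0.247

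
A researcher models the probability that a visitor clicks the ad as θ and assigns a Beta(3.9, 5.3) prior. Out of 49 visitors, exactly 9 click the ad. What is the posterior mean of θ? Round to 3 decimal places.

Posterior mean ≈ 0.222

The binomial likelihood is conjugate to the Beta prior: with 9 successes and 40 failures, the posterior is Beta(3.9+9, 5.3+40) = Beta(12.9, 45.3).
E[θ | data] = 12.9/(12.9+45.3) = 0.222.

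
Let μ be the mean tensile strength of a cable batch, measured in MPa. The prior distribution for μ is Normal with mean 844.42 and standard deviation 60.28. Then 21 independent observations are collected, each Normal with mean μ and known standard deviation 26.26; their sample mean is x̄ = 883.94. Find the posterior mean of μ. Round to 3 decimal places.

Posterior mean ≈ 883.586

With known σ, the Normal prior is conjugate. Weight on the data is w = (n/σ²)/(n/σ² + 1/τ₀²) = 0.0304530/(0.0304530+0.00027520) = 0.99104.
Posterior mean = w·x̄ + (1−w)·μ₀ = 0.99104·883.94 + 0.0089561·844.42 = 883.586.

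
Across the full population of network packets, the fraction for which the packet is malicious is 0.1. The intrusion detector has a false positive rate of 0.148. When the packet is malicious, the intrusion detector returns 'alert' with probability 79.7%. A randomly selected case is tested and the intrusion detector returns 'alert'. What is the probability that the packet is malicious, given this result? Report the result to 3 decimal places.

P(H | E) ≈ 0.374

Write H for 'the packet is malicious'. Prior odds H:¬H = 0.1/0.9 = 0.11111. For the 'alert' outcome, the likelihood ratio is 0.797/0.148 = 5.3851.
Posterior odds = 0.11111 × 5.3851 = 0.59835, so P(H|E) = 0.59835/(1+0.59835) = 0.374.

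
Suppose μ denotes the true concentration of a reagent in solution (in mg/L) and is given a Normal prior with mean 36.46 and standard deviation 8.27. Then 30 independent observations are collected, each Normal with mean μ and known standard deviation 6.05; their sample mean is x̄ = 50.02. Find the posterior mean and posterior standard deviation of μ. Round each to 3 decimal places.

With known σ, the Normal prior is conjugate. Weight on the data is w = (n/σ²)/(n/σ² + 1/τ₀²) = 0.819616/(0.819616+0.0146214) = 0.98247.
Posterior mean = w·x̄ + (1−w)·μ₀ = 0.98247·50.02 + 0.017527·36.46 = 49.782. Posterior variance = 1/(0.819616+0.0146214) = 1.19870, so SD = 1.095.

Posterior mean ≈ 49.782; posterior SD ≈ 1.095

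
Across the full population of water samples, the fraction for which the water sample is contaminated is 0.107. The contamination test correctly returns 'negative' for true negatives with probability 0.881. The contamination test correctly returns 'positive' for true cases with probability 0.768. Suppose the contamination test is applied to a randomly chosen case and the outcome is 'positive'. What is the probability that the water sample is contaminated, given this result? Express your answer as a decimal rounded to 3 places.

Let H be the event that the water sample is contaminated. P(H) = 0.107, so P(¬H) = 0.893. With E the 'positive' result, P(E|H) = 0.768 and P(E|¬H) = 0.119.
P(E) = 0.768·0.107 + 0.119·0.893 = 0.082176 + 0.10627 = 0.18844.
By Bayes' theorem, P(H|E) = 0.082176 / 0.18844 = 0.436.

P(H | E) ≈ 0.436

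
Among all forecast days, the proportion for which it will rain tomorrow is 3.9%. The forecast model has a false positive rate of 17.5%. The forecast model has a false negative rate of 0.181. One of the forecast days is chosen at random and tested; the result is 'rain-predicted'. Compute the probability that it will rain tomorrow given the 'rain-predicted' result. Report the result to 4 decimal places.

Write H for 'it will rain tomorrow'. Prior odds H:¬H = 0.039/0.961 = 0.040583. For the 'rain-predicted' outcome, the likelihood ratio is 0.819/0.175 = 4.6800.
Posterior odds = 0.040583 × 4.6800 = 0.18993, so P(H|E) = 0.18993/(1+0.18993) = 0.1596.

P(H | E) ≈ 0.1596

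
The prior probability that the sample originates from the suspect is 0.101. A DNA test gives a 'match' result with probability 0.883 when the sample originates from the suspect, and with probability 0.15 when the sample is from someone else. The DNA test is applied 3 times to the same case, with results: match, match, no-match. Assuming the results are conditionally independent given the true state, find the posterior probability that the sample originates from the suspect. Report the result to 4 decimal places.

Let H be the event that the sample originates from the suspect; start with P(H) = 0.101. P('match'|H) = 0.883, P('match'|¬H) = 0.15.
Update on result 1 ('match'): P(H) ← 0.883·0.1010 / (0.883·0.1010 + 0.15·0.8990) = 0.089183/0.22403 = 0.3981.
Update on result 2 ('match'): P(H) ← 0.883·0.3981 / (0.883·0.3981 + 0.15·0.6019) = 0.35150/0.44179 = 0.7956.
Update on result 3 ('no-match'): P(H) ← 0.117·0.7956 / (0.117·0.7956 + 0.85·0.2044) = 0.093089/0.26680 = 0.3489.

Posterior P(H) ≈ 0.3489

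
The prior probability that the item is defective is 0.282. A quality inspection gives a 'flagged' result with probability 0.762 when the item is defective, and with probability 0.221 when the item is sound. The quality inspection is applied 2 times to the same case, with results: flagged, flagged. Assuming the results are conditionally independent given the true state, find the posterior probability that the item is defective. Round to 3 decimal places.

Posterior P(H) ≈ 0.824

Let H be the event that the item is defective; start with P(H) = 0.282. P('flagged'|H) = 0.762, P('flagged'|¬H) = 0.221.
Update on result 1 ('flagged'): P(H) ← 0.762·0.2820 / (0.762·0.2820 + 0.221·0.7180) = 0.21488/0.37356 = 0.5752.
Update on result 2 ('flagged'): P(H) ← 0.762·0.5752 / (0.762·0.5752 + 0.221·0.4248) = 0.43833/0.53220 = 0.8236.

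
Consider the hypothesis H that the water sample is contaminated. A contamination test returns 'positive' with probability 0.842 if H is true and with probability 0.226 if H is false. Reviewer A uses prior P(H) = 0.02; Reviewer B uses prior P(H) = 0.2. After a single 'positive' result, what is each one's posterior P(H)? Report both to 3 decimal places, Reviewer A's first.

The likelihood ratio for a 'positive' result is 0.842/0.226 = 3.7257.
Reviewer A: prior odds 0.02/0.98 = 0.020408; posterior odds 0.076034; posterior probability 0.071.
Reviewer B: prior odds 0.2/0.8 = 0.25000; posterior odds 0.93142; posterior probability 0.482.

Reviewer A: 0.071; Reviewer B: 0.482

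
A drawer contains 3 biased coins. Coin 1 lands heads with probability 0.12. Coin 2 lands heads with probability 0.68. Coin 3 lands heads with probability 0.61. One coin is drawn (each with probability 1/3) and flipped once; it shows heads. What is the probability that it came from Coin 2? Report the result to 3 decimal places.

Posterior probability ≈ 0.482

P(heads|C1) = 0.12; P(heads|C2) = 0.68; P(heads|C3) = 0.61.
Prior × likelihood for each source: 0.333333·0.12=0.04000, 0.333333·0.68=0.2267, 0.333333·0.61=0.2033. Summing gives P(heads) = 0.47000.
P(Coin 2 | heads) = 0.2267 / 0.47000 = 0.482.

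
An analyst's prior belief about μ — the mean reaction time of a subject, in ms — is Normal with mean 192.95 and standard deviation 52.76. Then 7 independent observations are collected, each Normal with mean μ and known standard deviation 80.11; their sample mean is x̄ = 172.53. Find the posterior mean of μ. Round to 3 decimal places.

Posterior mean ≈ 177.589

With known σ, the Normal prior is conjugate. Weight on the data is w = (n/σ²)/(n/σ² + 1/τ₀²) = 0.00109075/(0.00109075+0.00035924) = 0.75224.
Posterior mean = w·x̄ + (1−w)·μ₀ = 0.75224·172.53 + 0.24776·192.95 = 177.589.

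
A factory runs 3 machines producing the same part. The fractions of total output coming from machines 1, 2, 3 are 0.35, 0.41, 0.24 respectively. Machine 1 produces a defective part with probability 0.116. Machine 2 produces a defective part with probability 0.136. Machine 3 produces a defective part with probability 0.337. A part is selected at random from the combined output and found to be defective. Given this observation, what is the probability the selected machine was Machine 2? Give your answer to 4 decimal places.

Tabulate prior·likelihood by source: [1] prior 0.35, lik 0.116, product 0.04060; [2] prior 0.41, lik 0.136, product 0.05576; [3] prior 0.24, lik 0.337, product 0.08088.
Normalizing constant = 0.17724; the posterior for Machine 2 is its product over the sum, 0.05576/0.17724 = 0.3146.

Posterior probability ≈ 0.3146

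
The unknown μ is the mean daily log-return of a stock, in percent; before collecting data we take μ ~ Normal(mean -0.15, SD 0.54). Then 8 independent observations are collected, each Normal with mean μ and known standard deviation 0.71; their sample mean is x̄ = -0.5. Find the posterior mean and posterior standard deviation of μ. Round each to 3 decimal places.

Posterior mean ≈ -0.438; posterior SD ≈ 0.228

With known σ, the Normal prior is conjugate. Weight on the data is w = (n/σ²)/(n/σ² + 1/τ₀²) = 15.8699/(15.8699+3.42936) = 0.82231.
Posterior mean = w·x̄ + (1−w)·μ₀ = 0.82231·-0.5 + 0.17769·-0.15 = -0.438. Posterior variance = 1/(15.8699+3.42936) = 0.0518156, so SD = 0.228.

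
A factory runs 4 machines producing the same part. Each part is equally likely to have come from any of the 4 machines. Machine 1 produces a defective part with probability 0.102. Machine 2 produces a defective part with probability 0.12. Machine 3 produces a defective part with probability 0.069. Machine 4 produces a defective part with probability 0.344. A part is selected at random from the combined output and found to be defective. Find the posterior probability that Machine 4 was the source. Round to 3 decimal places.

Posterior probability ≈ 0.542

Tabulate prior·likelihood by source: [1] prior 0.25, lik 0.102, product 0.02550; [2] prior 0.25, lik 0.12, product 0.03000; [3] prior 0.25, lik 0.069, product 0.01725; [4] prior 0.25, lik 0.344, product 0.08600.
Normalizing constant = 0.15875; the posterior for Machine 4 is its product over the sum, 0.08600/0.15875 = 0.542.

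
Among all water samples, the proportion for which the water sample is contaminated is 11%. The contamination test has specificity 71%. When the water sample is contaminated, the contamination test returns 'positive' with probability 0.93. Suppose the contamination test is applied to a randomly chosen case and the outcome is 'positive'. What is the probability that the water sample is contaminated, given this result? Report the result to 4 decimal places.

Let H be the event that the water sample is contaminated. P(H) = 0.11, so P(¬H) = 0.89. With E the 'positive' result, P(E|H) = 0.93 and P(E|¬H) = 0.29.
P(E) = 0.93·0.11 + 0.29·0.89 = 0.10230 + 0.25810 = 0.36040.
By Bayes' theorem, P(H|E) = 0.10230 / 0.36040 = 0.2839.

P(H | E) ≈ 0.2839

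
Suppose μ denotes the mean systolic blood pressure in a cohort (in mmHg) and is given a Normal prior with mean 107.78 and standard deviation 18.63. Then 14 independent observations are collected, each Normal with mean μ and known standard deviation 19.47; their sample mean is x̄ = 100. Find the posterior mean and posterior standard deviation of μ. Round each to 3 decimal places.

Posterior mean ≈ 100.563; posterior SD ≈ 5.012

With known σ, the Normal prior is conjugate. Weight on the data is w = (n/σ²)/(n/σ² + 1/τ₀²) = 0.0369314/(0.0369314+0.00288121) = 0.92763.
Posterior mean = w·x̄ + (1−w)·μ₀ = 0.92763·100 + 0.072369·107.78 = 100.563. Posterior variance = 1/(0.0369314+0.00288121) = 25.1177, so SD = 5.012.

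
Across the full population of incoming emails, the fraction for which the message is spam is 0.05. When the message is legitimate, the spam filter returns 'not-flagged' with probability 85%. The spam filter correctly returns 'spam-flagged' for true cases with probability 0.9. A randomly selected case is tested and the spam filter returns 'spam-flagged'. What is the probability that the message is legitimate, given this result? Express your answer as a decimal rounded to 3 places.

P(¬H | E) ≈ 0.760

Write H for 'the message is spam'. Prior odds H:¬H = 0.05/0.95 = 0.052632. For the 'spam-flagged' outcome, the likelihood ratio is 0.9/0.15 = 6.0000.
Posterior odds = 0.052632 × 6.0000 = 0.31579, so P(H|E) = 0.31579/(1+0.31579) = 0.240. Then P(¬H|E) = 1 − 0.240 = 0.760.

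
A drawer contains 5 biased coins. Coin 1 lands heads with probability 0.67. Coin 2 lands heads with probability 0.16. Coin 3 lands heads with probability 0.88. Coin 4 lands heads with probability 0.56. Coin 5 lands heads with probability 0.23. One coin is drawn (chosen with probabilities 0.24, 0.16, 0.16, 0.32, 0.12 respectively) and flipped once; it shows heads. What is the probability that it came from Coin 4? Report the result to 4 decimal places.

Tabulate prior·likelihood by source: [1] prior 0.24, lik 0.67, product 0.1608; [2] prior 0.16, lik 0.16, product 0.02560; [3] prior 0.16, lik 0.88, product 0.1408; [4] prior 0.32, lik 0.56, product 0.1792; [5] prior 0.12, lik 0.23, product 0.02760.
Normalizing constant = 0.53400; the posterior for Coin 4 is its product over the sum, 0.1792/0.53400 = 0.3356.

Posterior probability ≈ 0.3356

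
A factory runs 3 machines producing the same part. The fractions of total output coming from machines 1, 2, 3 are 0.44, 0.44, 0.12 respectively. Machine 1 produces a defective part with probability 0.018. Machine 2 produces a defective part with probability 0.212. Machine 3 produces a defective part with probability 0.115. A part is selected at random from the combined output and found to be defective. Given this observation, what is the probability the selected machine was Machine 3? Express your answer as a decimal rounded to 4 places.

Posterior probability ≈ 0.1200

Tabulate prior·likelihood by source: [1] prior 0.44, lik 0.018, product 0.007920; [2] prior 0.44, lik 0.212, product 0.09328; [3] prior 0.12, lik 0.115, product 0.01380.
Normalizing constant = 0.11500; the posterior for Machine 3 is its product over the sum, 0.01380/0.11500 = 0.1200.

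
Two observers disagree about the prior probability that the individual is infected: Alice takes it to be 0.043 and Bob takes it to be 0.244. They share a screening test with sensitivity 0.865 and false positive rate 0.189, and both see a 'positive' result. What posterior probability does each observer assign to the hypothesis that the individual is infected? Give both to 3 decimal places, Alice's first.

The likelihood ratio for a 'positive' result is 0.865/0.189 = 4.5767.
Alice: prior odds 0.043/0.957 = 0.044932; posterior odds 0.20564; posterior probability 0.171.
Bob: prior odds 0.244/0.756 = 0.32275; posterior odds 1.4771; posterior probability 0.596.

Alice: 0.171; Bob: 0.596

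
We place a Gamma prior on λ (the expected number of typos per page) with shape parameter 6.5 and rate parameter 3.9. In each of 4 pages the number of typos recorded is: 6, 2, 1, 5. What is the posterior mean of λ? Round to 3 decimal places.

Posterior mean ≈ 2.595

The Poisson likelihood adds the total count to the shape and the number of exposure periods to the rate. Here ∑xᵢ = 14 and n = 4, so shape 6.5→20.5 and rate 3.9→7.9.
Posterior mean = shape/rate = 20.5/7.9 = 2.595.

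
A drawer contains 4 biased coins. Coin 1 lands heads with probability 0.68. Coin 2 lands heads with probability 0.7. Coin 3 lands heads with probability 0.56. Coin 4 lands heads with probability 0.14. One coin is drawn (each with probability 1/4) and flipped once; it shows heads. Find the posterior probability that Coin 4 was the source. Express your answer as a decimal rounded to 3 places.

Posterior probability ≈ 0.067

P(heads|C1) = 0.68; P(heads|C2) = 0.7; P(heads|C3) = 0.56; P(heads|C4) = 0.14.
Prior × likelihood for each source: 0.25·0.68=0.1700, 0.25·0.7=0.1750, 0.25·0.56=0.1400, 0.25·0.14=0.03500. Summing gives P(heads) = 0.52000.
P(Coin 4 | heads) = 0.03500 / 0.52000 = 0.067.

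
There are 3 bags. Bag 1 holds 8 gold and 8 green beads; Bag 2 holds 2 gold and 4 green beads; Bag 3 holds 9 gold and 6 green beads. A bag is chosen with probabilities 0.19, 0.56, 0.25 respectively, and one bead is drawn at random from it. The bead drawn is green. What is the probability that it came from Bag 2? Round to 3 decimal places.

Posterior probability ≈ 0.657

P(green|Bag 1) = 0.5; P(green|Bag 2) = 0.6667; P(green|Bag 3) = 0.4.
Prior × likelihood for each source: 0.19·0.5=0.09500, 0.56·0.6667=0.3733, 0.25·0.4=0.1000. Summing gives P(green) = 0.56833.
P(Bag 2 | green) = 0.3733 / 0.56833 = 0.657.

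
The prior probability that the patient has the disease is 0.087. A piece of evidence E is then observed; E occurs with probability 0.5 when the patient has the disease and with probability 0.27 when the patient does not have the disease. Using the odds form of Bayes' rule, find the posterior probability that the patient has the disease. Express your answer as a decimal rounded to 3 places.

Prior odds = 0.087/(1−0.087) = 0.095290. In log-odds, ln(0.095290) = -2.3508.
Add log likelihood ratio: ln(1.8519) = 0.61619.
Posterior log-odds = -1.7346, so posterior odds = exp(-1.7346) = 0.17646. Converting, P(H|E) = 0.17646/1.1765 = 0.150.

Posterior probability ≈ 0.150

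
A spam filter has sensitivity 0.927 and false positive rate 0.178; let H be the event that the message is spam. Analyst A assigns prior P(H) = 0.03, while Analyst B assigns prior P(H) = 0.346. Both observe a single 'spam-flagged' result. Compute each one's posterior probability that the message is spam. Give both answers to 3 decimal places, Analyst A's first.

Analyst A: 0.139; Analyst B: 0.734

The likelihood ratio for a 'spam-flagged' result is 0.927/0.178 = 5.2079.
Analyst A: prior odds 0.03/0.97 = 0.030928; posterior odds 0.16107; posterior probability 0.139.
Analyst B: prior odds 0.346/0.654 = 0.52905; posterior odds 2.7552; posterior probability 0.734.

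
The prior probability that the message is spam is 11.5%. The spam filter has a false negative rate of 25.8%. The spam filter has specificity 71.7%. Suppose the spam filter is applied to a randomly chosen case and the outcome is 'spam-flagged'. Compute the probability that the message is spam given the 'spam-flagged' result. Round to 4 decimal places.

Write H for 'the message is spam'. Prior odds H:¬H = 0.115/0.885 = 0.12994. For the 'spam-flagged' outcome, the likelihood ratio is 0.742/0.283 = 2.6219.
Posterior odds = 0.12994 × 2.6219 = 0.34070, so P(H|E) = 0.34070/(1+0.34070) = 0.2541.

P(H | E) ≈ 0.2541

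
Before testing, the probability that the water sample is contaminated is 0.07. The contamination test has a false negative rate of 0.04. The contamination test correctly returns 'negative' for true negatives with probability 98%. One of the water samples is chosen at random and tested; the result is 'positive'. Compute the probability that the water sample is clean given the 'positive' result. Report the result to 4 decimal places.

P(¬H | E) ≈ 0.2168

Write H for 'the water sample is contaminated'. Prior odds H:¬H = 0.07/0.93 = 0.075269. For the 'positive' outcome, the likelihood ratio is 0.96/0.02 = 48.000.
Posterior odds = 0.075269 × 48.000 = 3.6129, so P(H|E) = 3.6129/(1+3.6129) = 0.7832. Then P(¬H|E) = 1 − 0.7832 = 0.2168.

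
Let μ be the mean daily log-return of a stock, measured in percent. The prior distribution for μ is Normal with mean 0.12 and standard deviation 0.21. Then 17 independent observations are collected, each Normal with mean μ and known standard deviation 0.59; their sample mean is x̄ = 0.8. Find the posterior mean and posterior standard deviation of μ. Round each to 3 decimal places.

Posterior mean ≈ 0.584; posterior SD ≈ 0.118

With known σ, the Normal prior is conjugate. Weight on the data is w = (n/σ²)/(n/σ² + 1/τ₀²) = 48.8365/(48.8365+22.6757) = 0.68291.
Posterior mean = w·x̄ + (1−w)·μ₀ = 0.68291·0.8 + 0.31709·0.12 = 0.584. Posterior variance = 1/(48.8365+22.6757) = 0.0139836, so SD = 0.118.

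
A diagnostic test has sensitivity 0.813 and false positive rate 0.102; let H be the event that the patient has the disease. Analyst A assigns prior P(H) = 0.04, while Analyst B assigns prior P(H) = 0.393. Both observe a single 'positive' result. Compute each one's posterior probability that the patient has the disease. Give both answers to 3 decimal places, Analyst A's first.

Analyst A: 0.249; Analyst B: 0.838

P('+'|H) = 0.813, P('+'|¬H) = 0.102.
Analyst A: numerator 0.813·0.04 = 0.032520; evidence = 0.032520+0.102·0.96 = 0.13044; posterior = 0.249.
Analyst B: numerator 0.813·0.393 = 0.31951; evidence = 0.31951+0.102·0.607 = 0.38142; posterior = 0.838.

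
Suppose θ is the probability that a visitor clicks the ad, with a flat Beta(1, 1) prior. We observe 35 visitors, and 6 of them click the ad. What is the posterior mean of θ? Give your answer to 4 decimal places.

Posterior mean ≈ 0.1892

Observing 6 successes and 29 failures updates Beta(1, 1) by adding the success and failure counts to the two shape parameters: α = 1+6 = 7, β = 1+29 = 30.
Posterior mean = α/(α+β) = 7/37 = 0.1892.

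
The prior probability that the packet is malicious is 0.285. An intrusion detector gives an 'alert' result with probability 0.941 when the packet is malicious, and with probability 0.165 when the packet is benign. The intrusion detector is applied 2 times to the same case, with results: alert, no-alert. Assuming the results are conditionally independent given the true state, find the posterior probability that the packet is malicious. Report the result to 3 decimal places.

Let H be the event that the packet is malicious; start with P(H) = 0.285. P('alert'|H) = 0.941, P('alert'|¬H) = 0.165.
Update on result 1 ('alert'): P(H) ← 0.941·0.2850 / (0.941·0.2850 + 0.165·0.7150) = 0.26818/0.38616 = 0.6945.
Update on result 2 ('no-alert'): P(H) ← 0.059·0.6945 / (0.059·0.6945 + 0.835·0.3055) = 0.040975/0.29607 = 0.1384.

Posterior P(H) ≈ 0.138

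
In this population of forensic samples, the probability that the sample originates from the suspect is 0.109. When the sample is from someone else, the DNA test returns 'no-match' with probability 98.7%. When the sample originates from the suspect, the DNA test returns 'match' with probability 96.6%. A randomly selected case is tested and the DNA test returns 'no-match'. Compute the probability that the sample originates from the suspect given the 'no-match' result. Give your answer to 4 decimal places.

P(H | E) ≈ 0.0042

Write H for 'the sample originates from the suspect'. Prior odds H:¬H = 0.109/0.891 = 0.12233. For the 'no-match' outcome, the likelihood ratio is 0.034/0.987 = 0.034448.
Posterior odds = 0.12233 × 0.034448 = 0.0042142, so P(H|E) = 0.0042142/(1+0.0042142) = 0.0042.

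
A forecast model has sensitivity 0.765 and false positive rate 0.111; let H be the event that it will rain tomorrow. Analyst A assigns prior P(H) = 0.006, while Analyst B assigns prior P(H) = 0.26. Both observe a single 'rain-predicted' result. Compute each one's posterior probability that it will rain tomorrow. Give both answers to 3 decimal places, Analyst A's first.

P('+'|H) = 0.765, P('+'|¬H) = 0.111.
Analyst A: numerator 0.765·0.006 = 0.0045900; evidence = 0.0045900+0.111·0.994 = 0.11492; posterior = 0.040.
Analyst B: numerator 0.765·0.26 = 0.19890; evidence = 0.19890+0.111·0.74 = 0.28104; posterior = 0.708.

Analyst A: 0.040; Analyst B: 0.708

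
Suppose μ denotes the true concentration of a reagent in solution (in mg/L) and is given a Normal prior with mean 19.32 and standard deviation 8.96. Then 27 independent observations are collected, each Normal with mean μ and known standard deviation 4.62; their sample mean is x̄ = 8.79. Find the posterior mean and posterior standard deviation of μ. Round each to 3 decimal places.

Prior precision 1/τ₀² = 1/8.96² = 0.0124562; data precision n/σ² = 27/4.62² = 1.26497.
Posterior precision = 0.0124562 + 1.26497 = 1.27742, giving posterior SD = 1/√1.27742 = 0.885.
Posterior mean = (0.0124562·19.32 + 1.26497·8.79) / 1.27742 = 8.893.

Posterior mean ≈ 8.893; posterior SD ≈ 0.885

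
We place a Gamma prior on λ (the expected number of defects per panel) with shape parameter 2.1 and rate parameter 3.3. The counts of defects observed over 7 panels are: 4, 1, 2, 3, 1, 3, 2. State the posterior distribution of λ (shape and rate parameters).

Posterior: Gamma(shape=18.1, rate=10.3)

Total count ∑xᵢ = 16 over n = 7 panels.
Gamma is conjugate to the Poisson likelihood: posterior is Gamma(shape = 2.1+16 = 18.1, rate = 3.3+7 = 10.3).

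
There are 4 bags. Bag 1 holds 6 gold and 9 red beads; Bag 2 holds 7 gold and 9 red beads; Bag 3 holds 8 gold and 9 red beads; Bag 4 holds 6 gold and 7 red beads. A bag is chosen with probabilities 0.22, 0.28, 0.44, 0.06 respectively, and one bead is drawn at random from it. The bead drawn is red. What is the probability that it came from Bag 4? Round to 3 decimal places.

P(red|Bag 1) = 0.6; P(red|Bag 2) = 0.5625; P(red|Bag 3) = 0.5294; P(red|Bag 4) = 0.5385.
Prior × likelihood for each source: 0.22·0.6=0.1320, 0.28·0.5625=0.1575, 0.44·0.5294=0.2329, 0.06·0.5385=0.03231. Summing gives P(red) = 0.55475.
P(Bag 4 | red) = 0.03231 / 0.55475 = 0.058.

Posterior probability ≈ 0.058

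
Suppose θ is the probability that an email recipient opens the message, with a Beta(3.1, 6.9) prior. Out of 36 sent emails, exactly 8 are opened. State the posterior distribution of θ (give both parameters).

Posterior: Beta(11.1, 34.9)

Observing 8 successes and 28 failures updates Beta(3.1, 6.9) by adding the success and failure counts to the two shape parameters: α = 3.1+8 = 11.1, β = 6.9+28 = 34.9.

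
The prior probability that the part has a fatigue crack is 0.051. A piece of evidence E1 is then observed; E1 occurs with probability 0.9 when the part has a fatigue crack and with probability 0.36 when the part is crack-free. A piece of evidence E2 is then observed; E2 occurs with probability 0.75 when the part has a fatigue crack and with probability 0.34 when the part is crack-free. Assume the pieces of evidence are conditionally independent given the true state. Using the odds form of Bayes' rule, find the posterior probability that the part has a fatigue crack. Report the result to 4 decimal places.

Posterior probability ≈ 0.2286

Prior odds = 0.051/(1−0.051) = 0.053741. In log-odds, ln(0.053741) = -2.9236.
Add log likelihood ratios: ln(2.5000) + ln(2.2059) = 1.7074.
Posterior log-odds = -1.2162, so posterior odds = exp(-1.2162) = 0.29636. Converting, P(H|E) = 0.29636/1.2964 = 0.2286.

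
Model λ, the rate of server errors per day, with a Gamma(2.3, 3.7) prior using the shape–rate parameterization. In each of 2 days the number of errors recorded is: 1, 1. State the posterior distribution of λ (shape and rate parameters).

The Poisson likelihood adds the total count to the shape and the number of exposure periods to the rate. Here ∑xᵢ = 2 and n = 2, so shape 2.3→4.3 and rate 3.7→5.7.

Posterior: Gamma(shape=4.3, rate=5.7)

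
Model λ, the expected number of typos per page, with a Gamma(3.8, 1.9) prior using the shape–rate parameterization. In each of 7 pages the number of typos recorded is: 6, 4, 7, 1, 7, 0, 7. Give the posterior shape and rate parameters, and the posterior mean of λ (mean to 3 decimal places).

Posterior: Gamma(shape=35.8, rate=8.9); mean ≈ 4.022

The Poisson likelihood adds the total count to the shape and the number of exposure periods to the rate. Here ∑xᵢ = 32 and n = 7, so shape 3.8→35.8 and rate 1.9→8.9.
E[λ | data] = 35.8/8.9 = 4.022.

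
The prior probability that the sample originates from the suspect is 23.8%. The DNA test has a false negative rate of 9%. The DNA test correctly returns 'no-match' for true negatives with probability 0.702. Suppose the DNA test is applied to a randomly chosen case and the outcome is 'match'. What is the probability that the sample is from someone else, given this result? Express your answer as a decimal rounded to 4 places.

Write H for 'the sample originates from the suspect'. Prior odds H:¬H = 0.238/0.762 = 0.31234. For the 'match' outcome, the likelihood ratio is 0.91/0.298 = 3.0537.
Posterior odds = 0.31234 × 3.0537 = 0.95378, so P(H|E) = 0.95378/(1+0.95378) = 0.4882. Then P(¬H|E) = 1 − 0.4882 = 0.5118.

P(¬H | E) ≈ 0.5118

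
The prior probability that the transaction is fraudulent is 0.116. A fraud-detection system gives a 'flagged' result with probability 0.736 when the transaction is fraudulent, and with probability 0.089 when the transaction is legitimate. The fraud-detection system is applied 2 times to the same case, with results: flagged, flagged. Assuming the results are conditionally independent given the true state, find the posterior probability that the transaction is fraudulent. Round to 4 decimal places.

Let H be the event that the transaction is fraudulent; start with P(H) = 0.116. P('flagged'|H) = 0.736, P('flagged'|¬H) = 0.089.
Update on result 1 ('flagged'): P(H) ← 0.736·0.1160 / (0.736·0.1160 + 0.089·0.8840) = 0.085376/0.16405 = 0.5204.
Update on result 2 ('flagged'): P(H) ← 0.736·0.5204 / (0.736·0.5204 + 0.089·0.4796) = 0.38303/0.42571 = 0.8997.

Posterior P(H) ≈ 0.8997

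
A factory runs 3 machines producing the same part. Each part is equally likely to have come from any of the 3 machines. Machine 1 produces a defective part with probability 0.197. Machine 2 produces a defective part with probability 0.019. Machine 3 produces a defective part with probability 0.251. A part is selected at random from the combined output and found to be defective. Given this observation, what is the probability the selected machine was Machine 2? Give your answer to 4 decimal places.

P(defective|M1) = 0.197; P(defective|M2) = 0.019; P(defective|M3) = 0.251.
Prior × likelihood for each source: 0.333333·0.197=0.06567, 0.333333·0.019=0.006333, 0.333333·0.251=0.08367. Summing gives P(defective) = 0.15567.
P(Machine 2 | defective) = 0.006333 / 0.15567 = 0.0407.

Posterior probability ≈ 0.0407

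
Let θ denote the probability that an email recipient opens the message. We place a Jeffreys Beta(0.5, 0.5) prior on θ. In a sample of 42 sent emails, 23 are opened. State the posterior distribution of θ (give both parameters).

Observing 23 successes and 19 failures updates Beta(0.5, 0.5) by adding the success and failure counts to the two shape parameters: α = 0.5+23 = 23.5, β = 0.5+19 = 19.5.

Posterior: Beta(23.5, 19.5)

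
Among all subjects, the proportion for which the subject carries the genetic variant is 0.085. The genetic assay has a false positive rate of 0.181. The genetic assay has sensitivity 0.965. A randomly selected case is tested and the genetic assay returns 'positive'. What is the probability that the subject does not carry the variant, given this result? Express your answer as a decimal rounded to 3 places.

Let H be the event that the subject carries the genetic variant. P(H) = 0.085, so P(¬H) = 0.915. With E the 'positive' result, P(E|H) = 0.965 and P(E|¬H) = 0.181.
P(E) = 0.965·0.085 + 0.181·0.915 = 0.082025 + 0.16562 = 0.24764.
By Bayes' theorem, P(H|E) = 0.082025 / 0.24764 = 0.331. Hence P(¬H|E) = 1 − 0.331 = 0.669.

P(¬H | E) ≈ 0.669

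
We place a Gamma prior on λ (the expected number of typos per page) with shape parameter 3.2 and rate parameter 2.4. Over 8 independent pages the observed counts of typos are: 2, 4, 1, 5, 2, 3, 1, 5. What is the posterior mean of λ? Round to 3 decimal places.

Total count ∑xᵢ = 23 over n = 8 pages.
Gamma is conjugate to the Poisson likelihood: posterior is Gamma(shape = 3.2+23 = 26.2, rate = 2.4+8 = 10.4).
E[λ | data] = 26.2/10.4 = 2.519.

Posterior mean ≈ 2.519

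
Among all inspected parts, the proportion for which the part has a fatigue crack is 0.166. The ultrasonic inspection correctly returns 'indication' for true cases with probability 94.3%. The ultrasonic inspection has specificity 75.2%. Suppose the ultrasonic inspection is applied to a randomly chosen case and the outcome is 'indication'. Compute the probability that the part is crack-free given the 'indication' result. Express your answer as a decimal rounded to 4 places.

Write H for 'the part has a fatigue crack'. Prior odds H:¬H = 0.166/0.834 = 0.19904. For the 'indication' outcome, the likelihood ratio is 0.943/0.248 = 3.8024.
Posterior odds = 0.19904 × 3.8024 = 0.75684, so P(H|E) = 0.75684/(1+0.75684) = 0.4308. Then P(¬H|E) = 1 − 0.4308 = 0.5692.

P(¬H | E) ≈ 0.5692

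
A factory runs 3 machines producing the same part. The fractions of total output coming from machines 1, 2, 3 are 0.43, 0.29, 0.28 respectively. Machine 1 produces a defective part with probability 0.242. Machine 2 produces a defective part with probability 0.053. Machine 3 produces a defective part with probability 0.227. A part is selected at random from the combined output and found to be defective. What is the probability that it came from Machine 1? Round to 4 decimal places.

Tabulate prior·likelihood by source: [1] prior 0.43, lik 0.242, product 0.1041; [2] prior 0.29, lik 0.053, product 0.01537; [3] prior 0.28, lik 0.227, product 0.06356.
Normalizing constant = 0.18299; the posterior for Machine 1 is its product over the sum, 0.1041/0.18299 = 0.5687.

Posterior probability ≈ 0.5687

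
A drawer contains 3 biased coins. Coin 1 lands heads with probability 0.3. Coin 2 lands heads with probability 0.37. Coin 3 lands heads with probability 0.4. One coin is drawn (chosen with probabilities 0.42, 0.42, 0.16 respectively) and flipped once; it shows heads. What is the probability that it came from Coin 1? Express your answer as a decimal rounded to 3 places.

Posterior probability ≈ 0.365

P(heads|C1) = 0.3; P(heads|C2) = 0.37; P(heads|C3) = 0.4.
Prior × likelihood for each source: 0.42·0.3=0.1260, 0.42·0.37=0.1554, 0.16·0.4=0.06400. Summing gives P(heads) = 0.34540.
P(Coin 1 | heads) = 0.1260 / 0.34540 = 0.365.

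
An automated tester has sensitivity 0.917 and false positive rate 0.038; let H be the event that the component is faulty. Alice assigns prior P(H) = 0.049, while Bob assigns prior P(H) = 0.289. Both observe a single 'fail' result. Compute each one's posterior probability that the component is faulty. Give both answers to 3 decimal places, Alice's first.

Alice: 0.554; Bob: 0.907

P('+'|H) = 0.917, P('+'|¬H) = 0.038.
Alice: numerator 0.917·0.049 = 0.044933; evidence = 0.044933+0.038·0.951 = 0.081071; posterior = 0.554.
Bob: numerator 0.917·0.289 = 0.26501; evidence = 0.26501+0.038·0.711 = 0.29203; posterior = 0.907.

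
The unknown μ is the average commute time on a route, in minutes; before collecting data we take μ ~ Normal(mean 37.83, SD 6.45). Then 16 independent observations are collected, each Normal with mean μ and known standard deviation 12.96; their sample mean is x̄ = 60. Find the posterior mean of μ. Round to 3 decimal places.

Posterior mean ≈ 55.533

Prior precision 1/τ₀² = 1/6.45² = 0.0240370; data precision n/σ² = 16/12.96² = 0.0952599.
Posterior precision = 0.0240370 + 0.0952599 = 0.119297.
Posterior mean = (0.0240370·37.83 + 0.0952599·60) / 0.119297 = 55.533.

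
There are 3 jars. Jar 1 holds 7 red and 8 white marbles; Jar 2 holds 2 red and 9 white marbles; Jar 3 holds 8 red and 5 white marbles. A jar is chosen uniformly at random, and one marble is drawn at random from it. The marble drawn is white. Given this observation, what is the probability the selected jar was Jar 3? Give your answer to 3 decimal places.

P(white|Jar 1) = 0.5333; P(white|Jar 2) = 0.8182; P(white|Jar 3) = 0.3846.
Prior × likelihood for each source: 0.333333·0.5333=0.1778, 0.333333·0.8182=0.2727, 0.333333·0.3846=0.1282. Summing gives P(white) = 0.57871.
P(Jar 3 | white) = 0.1282 / 0.57871 = 0.222.

Posterior probability ≈ 0.222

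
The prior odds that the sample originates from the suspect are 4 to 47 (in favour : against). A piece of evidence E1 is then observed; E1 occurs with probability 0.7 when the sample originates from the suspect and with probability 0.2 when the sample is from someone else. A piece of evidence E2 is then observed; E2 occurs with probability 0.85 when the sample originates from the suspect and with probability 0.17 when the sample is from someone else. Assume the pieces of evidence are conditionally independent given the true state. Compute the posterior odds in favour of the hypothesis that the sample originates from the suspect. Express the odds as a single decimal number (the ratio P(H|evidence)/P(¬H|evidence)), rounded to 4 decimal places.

Prior odds = 4/47 = 0.085106. In log-odds, ln(0.085106) = -2.4639.
Add log likelihood ratios: ln(3.5000) + ln(5.0000) = 2.8622.
Posterior log-odds = 0.39835, so posterior odds = exp(0.39835) = 1.4894.

Posterior odds ≈ 1.4894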